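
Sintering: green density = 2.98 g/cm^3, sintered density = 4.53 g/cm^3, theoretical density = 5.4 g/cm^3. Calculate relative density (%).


Relative = 4.53 / 5.4 * 100 = 83.9%

83.9


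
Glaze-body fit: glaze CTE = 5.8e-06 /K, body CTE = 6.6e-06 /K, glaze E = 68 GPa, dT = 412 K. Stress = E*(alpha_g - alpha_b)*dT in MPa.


Stress = 68*1000*(5.8e-06 - 6.6e-06)*412 = -22.4 MPa

-22.4


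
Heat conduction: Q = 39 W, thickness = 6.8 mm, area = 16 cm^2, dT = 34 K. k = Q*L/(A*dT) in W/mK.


k = 39*6.8/1000/(16/10000*34) = 4.88 W/mK

4.88


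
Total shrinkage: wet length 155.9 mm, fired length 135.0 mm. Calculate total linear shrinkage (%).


TS = (155.9 - 135.0) / 155.9 * 100 = 13.41%

13.41


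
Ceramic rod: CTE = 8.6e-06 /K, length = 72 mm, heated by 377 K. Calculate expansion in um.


dL = 8.6e-06 * 72 * 377 * 1000 = 233.438 um

233.438


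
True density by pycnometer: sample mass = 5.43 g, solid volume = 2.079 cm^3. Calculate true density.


TD = 5.43 / 2.079 = 2.612 g/cm^3

2.612


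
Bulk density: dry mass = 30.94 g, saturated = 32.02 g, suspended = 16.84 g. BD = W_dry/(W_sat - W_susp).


BD = 30.94 / (32.02 - 16.84) = 30.94 / 15.18 = 2.038 g/cm^3

2.038


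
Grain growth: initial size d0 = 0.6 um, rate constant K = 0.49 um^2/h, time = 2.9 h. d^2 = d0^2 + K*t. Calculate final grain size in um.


d^2 = 0.6^2 + 0.49*2.9 = 1.781
d = sqrt(1.781) = 1.33 um

1.33


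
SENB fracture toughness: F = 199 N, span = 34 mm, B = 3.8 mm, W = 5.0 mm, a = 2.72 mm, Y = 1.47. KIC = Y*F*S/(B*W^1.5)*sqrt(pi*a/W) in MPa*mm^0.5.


KIC = 1.47*199*34/(3.8*5.0^1.5)*sqrt(pi*2.72/5.0) = 306.04

306.04


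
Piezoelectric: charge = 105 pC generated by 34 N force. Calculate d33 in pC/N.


d33 = 105 / 34 = 3.1 pC/N

3.1


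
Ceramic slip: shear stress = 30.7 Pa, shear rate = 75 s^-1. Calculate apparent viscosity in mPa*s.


eta = tau/gamma * 1000 = 30.7/75 * 1000 = 409.3 mPa*s

409.3


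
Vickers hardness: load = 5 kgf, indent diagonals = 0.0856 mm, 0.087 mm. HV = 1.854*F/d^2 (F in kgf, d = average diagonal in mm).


d_avg = (0.0856+0.087)/2 = 0.0863 mm
HV = 1.854*5/0.0863^2 = 1245

1245


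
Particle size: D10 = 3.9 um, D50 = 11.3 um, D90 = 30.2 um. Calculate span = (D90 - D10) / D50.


Span = (30.2 - 3.9) / 11.3 = 26.3 / 11.3 = 2.327

2.327


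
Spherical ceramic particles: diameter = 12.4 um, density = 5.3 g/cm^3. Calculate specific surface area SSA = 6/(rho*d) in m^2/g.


SSA = 6 / (5.3 * 12.4) = 0.091 m^2/g

0.091


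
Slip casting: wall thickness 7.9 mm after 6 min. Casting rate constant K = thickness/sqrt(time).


K = 7.9 / sqrt(6) = 7.9 / 2.4495 = 3.225 mm/min^0.5

3.225


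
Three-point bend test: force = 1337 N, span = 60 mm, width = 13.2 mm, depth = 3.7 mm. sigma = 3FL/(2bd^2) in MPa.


sigma = 3*1337*60/(2*13.2*3.7^2) = 665.9 MPa

665.9


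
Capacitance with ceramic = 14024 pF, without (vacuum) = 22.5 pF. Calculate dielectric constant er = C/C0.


er = 14024 / 22.5 = 623.29

623.29


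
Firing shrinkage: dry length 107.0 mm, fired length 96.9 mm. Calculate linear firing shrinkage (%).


FS = (107.0 - 96.9) / 107.0 * 100 = 9.44%

9.44


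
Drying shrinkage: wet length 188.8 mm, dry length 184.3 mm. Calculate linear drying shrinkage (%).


DS = (188.8 - 184.3) / 188.8 * 100 = 2.38%

2.38


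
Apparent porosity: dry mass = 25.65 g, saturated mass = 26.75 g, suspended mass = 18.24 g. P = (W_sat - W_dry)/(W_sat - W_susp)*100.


P = (26.75 - 25.65) / (26.75 - 18.24) * 100 = 1.1 / 8.51 * 100 = 12.9%

12.9


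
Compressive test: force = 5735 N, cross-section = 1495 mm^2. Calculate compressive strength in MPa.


CS = 5735 / 1495 = 3.8 MPa

3.8


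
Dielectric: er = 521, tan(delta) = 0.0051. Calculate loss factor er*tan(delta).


Loss = 521 * 0.0051 = 2.657

2.657


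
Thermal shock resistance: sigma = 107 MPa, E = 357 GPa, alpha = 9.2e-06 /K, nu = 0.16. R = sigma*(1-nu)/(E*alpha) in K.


R = 107*(1-0.16)/(357*1000*9.2e-06) = 27 K

27


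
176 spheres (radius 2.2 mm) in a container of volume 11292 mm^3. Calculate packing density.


V_sphere = 4/3*pi*2.2^3 = 44.6022 mm^3
Total V = 176*44.6022 = 7849.9872 mm^3
PD = 7849.9872 / 11292 = 0.695

0.695


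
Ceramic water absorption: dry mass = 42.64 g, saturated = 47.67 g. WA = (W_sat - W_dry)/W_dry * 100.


WA = (47.67 - 42.64) / 42.64 * 100 = 11.8%

11.8


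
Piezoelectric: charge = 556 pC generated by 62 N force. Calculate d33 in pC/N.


d33 = 556 / 62 = 9.0 pC/N

9.0


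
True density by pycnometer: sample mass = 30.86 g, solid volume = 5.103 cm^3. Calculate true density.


TD = 30.86 / 5.103 = 6.047 g/cm^3

6.047


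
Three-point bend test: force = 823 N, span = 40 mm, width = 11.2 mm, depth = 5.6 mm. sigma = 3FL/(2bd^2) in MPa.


sigma = 3*823*40/(2*11.2*5.6^2) = 140.6 MPa

140.6


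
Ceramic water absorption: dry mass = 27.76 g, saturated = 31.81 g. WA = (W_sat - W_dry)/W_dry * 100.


WA = (31.81 - 27.76) / 27.76 * 100 = 14.59%

14.59


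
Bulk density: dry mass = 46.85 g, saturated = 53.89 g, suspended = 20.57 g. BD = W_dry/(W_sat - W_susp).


BD = 46.85 / (53.89 - 20.57) = 46.85 / 33.32 = 1.406 g/cm^3

1.406


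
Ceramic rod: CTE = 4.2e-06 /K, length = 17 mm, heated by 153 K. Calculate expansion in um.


dL = 4.2e-06 * 17 * 153 * 1000 = 10.924 um

10.924


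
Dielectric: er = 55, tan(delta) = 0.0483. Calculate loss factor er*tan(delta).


Loss = 55 * 0.0483 = 2.657

2.657


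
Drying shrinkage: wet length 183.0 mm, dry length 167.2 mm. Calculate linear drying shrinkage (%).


DS = (183.0 - 167.2) / 183.0 * 100 = 8.63%

8.63


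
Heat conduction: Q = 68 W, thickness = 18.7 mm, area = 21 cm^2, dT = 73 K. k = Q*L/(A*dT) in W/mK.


k = 68*18.7/1000/(21/10000*73) = 8.29 W/mK

8.29


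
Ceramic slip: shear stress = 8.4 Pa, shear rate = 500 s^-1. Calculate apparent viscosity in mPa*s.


eta = tau/gamma * 1000 = 8.4/500 * 1000 = 16.8 mPa*s

16.8


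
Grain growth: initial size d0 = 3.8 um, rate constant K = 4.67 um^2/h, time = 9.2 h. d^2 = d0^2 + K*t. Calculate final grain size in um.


d^2 = 3.8^2 + 4.67*9.2 = 57.404
d = sqrt(57.404) = 7.58 um

7.58


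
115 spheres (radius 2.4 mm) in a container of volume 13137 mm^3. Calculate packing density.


V_sphere = 4/3*pi*2.4^3 = 57.9058 mm^3
Total V = 115*57.9058 = 6659.167 mm^3
PD = 6659.167 / 13137 = 0.507

0.507


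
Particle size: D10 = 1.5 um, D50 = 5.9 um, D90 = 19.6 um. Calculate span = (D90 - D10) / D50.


Span = (19.6 - 1.5) / 5.9 = 18.1 / 5.9 = 3.068

3.068


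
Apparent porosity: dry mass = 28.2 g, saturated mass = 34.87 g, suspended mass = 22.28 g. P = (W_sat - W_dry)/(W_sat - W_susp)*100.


P = (34.87 - 28.2) / (34.87 - 22.28) * 100 = 6.67 / 12.59 * 100 = 53.0%

53.0


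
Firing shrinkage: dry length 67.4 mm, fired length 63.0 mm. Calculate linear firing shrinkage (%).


FS = (67.4 - 63.0) / 67.4 * 100 = 6.53%

6.53


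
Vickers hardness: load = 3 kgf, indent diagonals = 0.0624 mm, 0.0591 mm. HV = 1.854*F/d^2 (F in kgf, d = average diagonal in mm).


d_avg = (0.0624+0.0591)/2 = 0.06075 mm
HV = 1.854*3/0.06075^2 = 1507

1507


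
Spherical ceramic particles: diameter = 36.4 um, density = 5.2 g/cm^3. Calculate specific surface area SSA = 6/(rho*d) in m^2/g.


SSA = 6 / (5.2 * 36.4) = 0.032 m^2/g

0.032


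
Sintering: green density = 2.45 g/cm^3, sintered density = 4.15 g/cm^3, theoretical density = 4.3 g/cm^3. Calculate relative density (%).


Relative = 4.15 / 4.3 * 100 = 96.5%

96.5


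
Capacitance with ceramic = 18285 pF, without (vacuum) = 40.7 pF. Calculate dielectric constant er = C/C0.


er = 18285 / 40.7 = 449.26

449.26


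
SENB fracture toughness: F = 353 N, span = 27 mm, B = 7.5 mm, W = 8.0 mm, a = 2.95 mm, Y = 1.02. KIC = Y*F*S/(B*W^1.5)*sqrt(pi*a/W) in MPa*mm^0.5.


KIC = 1.02*353*27/(7.5*8.0^1.5)*sqrt(pi*2.95/8.0) = 61.66

61.66


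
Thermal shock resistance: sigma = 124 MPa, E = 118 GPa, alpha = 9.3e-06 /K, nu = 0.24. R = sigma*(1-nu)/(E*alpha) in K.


R = 124*(1-0.24)/(118*1000*9.3e-06) = 86 K

86


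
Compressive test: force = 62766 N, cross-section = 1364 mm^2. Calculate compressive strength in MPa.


CS = 62766 / 1364 = 46.0 MPa

46.0


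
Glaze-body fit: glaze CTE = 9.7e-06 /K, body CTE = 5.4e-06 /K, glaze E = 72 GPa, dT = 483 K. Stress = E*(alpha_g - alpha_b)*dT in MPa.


Stress = 72*1000*(9.7e-06 - 5.4e-06)*483 = 149.5 MPa

149.5


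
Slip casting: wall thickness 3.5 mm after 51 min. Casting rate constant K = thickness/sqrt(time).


K = 3.5 / sqrt(51) = 3.5 / 7.1414 = 0.49 mm/min^0.5

0.49


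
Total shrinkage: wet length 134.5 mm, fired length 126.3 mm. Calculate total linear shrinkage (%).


TS = (134.5 - 126.3) / 134.5 * 100 = 6.1%

6.1


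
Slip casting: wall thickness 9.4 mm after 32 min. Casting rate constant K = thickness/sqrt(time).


K = 9.4 / sqrt(32) = 9.4 / 5.6569 = 1.662 mm/min^0.5

1.662


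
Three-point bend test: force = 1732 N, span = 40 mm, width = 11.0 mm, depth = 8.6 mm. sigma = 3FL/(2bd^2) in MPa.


sigma = 3*1732*40/(2*11.0*8.6^2) = 127.7 MPa

127.7


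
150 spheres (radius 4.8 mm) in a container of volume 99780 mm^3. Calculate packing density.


V_sphere = 4/3*pi*4.8^3 = 463.2467 mm^3
Total V = 150*463.2467 = 69487.005 mm^3
PD = 69487.005 / 99780 = 0.696

0.696


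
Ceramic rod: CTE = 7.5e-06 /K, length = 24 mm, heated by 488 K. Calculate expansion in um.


dL = 7.5e-06 * 24 * 488 * 1000 = 87.84 um

87.84


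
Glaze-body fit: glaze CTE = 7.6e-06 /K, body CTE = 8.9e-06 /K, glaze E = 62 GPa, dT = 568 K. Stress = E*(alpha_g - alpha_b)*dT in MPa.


Stress = 62*1000*(7.6e-06 - 8.9e-06)*568 = -45.8 MPa

-45.8


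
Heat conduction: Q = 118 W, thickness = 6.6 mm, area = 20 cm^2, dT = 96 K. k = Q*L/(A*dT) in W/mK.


k = 118*6.6/1000/(20/10000*96) = 4.06 W/mK

4.06


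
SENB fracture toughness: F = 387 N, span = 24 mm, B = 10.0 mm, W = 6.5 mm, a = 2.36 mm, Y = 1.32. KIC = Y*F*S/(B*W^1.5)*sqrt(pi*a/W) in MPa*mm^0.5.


KIC = 1.32*387*24/(10.0*6.5^1.5)*sqrt(pi*2.36/6.5) = 79.01

79.01


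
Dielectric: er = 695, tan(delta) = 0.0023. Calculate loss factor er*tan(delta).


Loss = 695 * 0.0023 = 1.599

1.599


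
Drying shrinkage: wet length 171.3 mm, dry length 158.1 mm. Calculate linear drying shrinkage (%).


DS = (171.3 - 158.1) / 171.3 * 100 = 7.71%

7.71


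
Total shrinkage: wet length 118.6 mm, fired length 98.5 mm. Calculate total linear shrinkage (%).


TS = (118.6 - 98.5) / 118.6 * 100 = 16.95%

16.95


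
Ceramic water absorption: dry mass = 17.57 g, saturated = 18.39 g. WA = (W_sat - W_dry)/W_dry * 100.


WA = (18.39 - 17.57) / 17.57 * 100 = 4.67%

4.67


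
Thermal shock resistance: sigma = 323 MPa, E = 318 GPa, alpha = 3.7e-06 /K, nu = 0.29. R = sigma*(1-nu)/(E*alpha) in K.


R = 323*(1-0.29)/(318*1000*3.7e-06) = 195 K

195


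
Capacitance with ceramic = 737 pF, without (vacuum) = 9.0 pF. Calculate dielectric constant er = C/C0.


er = 737 / 9.0 = 81.89

81.89


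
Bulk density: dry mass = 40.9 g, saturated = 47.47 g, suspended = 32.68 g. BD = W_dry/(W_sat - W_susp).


BD = 40.9 / (47.47 - 32.68) = 40.9 / 14.79 = 2.765 g/cm^3

2.765


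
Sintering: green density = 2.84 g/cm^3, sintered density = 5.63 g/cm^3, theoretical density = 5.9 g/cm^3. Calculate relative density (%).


Relative = 5.63 / 5.9 * 100 = 95.4%

95.4


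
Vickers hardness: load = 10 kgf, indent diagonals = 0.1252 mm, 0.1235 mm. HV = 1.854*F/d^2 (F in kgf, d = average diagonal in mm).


d_avg = (0.1252+0.1235)/2 = 0.12435 mm
HV = 1.854*10/0.12435^2 = 1199

1199


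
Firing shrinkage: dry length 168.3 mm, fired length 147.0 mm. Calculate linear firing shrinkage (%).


FS = (168.3 - 147.0) / 168.3 * 100 = 12.66%

12.66


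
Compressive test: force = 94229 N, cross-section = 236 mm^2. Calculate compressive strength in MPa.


CS = 94229 / 236 = 399.3 MPa

399.3


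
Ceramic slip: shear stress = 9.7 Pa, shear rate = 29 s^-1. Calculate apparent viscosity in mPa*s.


eta = tau/gamma * 1000 = 9.7/29 * 1000 = 334.5 mPa*s

334.5


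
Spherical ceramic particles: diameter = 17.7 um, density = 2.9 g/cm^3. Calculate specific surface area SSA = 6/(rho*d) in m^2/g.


SSA = 6 / (2.9 * 17.7) = 0.117 m^2/g

0.117


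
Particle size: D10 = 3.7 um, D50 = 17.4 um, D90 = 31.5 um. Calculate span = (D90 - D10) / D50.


Span = (31.5 - 3.7) / 17.4 = 27.8 / 17.4 = 1.598

1.598


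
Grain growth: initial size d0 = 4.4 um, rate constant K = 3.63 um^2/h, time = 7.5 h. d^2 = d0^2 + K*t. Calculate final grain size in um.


d^2 = 4.4^2 + 3.63*7.5 = 46.585
d = sqrt(46.585) = 6.83 um

6.83


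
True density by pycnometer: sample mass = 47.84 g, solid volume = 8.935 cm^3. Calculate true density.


TD = 47.84 / 8.935 = 5.354 g/cm^3

5.354


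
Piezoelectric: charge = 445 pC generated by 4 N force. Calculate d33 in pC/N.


d33 = 445 / 4 = 111.3 pC/N

111.3


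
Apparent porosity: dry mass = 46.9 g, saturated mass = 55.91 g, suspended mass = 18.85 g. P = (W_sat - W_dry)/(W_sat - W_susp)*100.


P = (55.91 - 46.9) / (55.91 - 18.85) * 100 = 9.01 / 37.06 * 100 = 24.3%

24.3


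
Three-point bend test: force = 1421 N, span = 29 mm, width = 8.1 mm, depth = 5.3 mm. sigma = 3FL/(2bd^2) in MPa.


sigma = 3*1421*29/(2*8.1*5.3^2) = 271.7 MPa

271.7


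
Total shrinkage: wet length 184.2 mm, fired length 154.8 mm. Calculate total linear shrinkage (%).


TS = (184.2 - 154.8) / 184.2 * 100 = 15.96%

15.96


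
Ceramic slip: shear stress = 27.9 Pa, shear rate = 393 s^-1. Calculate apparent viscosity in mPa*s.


eta = tau/gamma * 1000 = 27.9/393 * 1000 = 71.0 mPa*s

71.0


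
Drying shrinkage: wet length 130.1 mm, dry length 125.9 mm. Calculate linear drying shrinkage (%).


DS = (130.1 - 125.9) / 130.1 * 100 = 3.23%

3.23


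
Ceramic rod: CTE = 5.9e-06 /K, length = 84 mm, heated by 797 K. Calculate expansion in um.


dL = 5.9e-06 * 84 * 797 * 1000 = 394.993 um

394.993


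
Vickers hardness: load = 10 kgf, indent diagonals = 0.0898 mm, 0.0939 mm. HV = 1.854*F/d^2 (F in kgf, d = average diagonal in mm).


d_avg = (0.0898+0.0939)/2 = 0.09185 mm
HV = 1.854*10/0.09185^2 = 2198

2198


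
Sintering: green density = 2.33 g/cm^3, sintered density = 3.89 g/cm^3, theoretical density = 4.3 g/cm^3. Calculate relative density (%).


Relative = 3.89 / 4.3 * 100 = 90.5%

90.5


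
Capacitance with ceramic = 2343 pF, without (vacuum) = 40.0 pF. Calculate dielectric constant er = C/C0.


er = 2343 / 40.0 = 58.58

58.58


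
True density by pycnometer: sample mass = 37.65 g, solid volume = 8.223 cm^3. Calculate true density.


TD = 37.65 / 8.223 = 4.579 g/cm^3

4.579


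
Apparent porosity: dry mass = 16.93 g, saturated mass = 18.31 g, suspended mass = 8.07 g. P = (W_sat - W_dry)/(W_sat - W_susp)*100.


P = (18.31 - 16.93) / (18.31 - 8.07) * 100 = 1.38 / 10.24 * 100 = 13.5%

13.5


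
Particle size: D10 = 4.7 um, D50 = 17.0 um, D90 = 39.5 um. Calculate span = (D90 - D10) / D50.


Span = (39.5 - 4.7) / 17.0 = 34.8 / 17.0 = 2.047

2.047


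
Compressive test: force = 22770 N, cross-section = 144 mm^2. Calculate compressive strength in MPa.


CS = 22770 / 144 = 158.1 MPa

158.1


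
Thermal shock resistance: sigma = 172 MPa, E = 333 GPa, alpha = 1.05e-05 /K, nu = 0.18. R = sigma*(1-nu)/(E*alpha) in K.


R = 172*(1-0.18)/(333*1000*1.05e-05) = 40 K

40


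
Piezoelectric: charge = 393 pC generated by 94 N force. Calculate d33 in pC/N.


d33 = 393 / 94 = 4.2 pC/N

4.2


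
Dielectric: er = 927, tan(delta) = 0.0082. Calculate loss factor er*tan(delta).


Loss = 927 * 0.0082 = 7.601

7.601


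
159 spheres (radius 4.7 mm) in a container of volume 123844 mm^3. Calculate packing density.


V_sphere = 4/3*pi*4.7^3 = 434.8928 mm^3
Total V = 159*434.8928 = 69147.9552 mm^3
PD = 69147.9552 / 123844 = 0.558

0.558


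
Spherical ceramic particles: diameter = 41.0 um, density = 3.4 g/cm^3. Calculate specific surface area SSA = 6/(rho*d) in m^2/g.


SSA = 6 / (3.4 * 41.0) = 0.043 m^2/g

0.043


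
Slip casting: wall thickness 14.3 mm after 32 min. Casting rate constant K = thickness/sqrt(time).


K = 14.3 / sqrt(32) = 14.3 / 5.6569 = 2.528 mm/min^0.5

2.528


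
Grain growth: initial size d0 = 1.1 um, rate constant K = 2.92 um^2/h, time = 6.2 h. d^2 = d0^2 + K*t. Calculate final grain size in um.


d^2 = 1.1^2 + 2.92*6.2 = 19.314
d = sqrt(19.314) = 4.39 um

4.39


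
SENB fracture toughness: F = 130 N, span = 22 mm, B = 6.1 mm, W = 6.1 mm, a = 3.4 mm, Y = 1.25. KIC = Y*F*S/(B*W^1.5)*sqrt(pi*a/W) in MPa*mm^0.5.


KIC = 1.25*130*22/(6.1*6.1^1.5)*sqrt(pi*3.4/6.1) = 51.48

51.48


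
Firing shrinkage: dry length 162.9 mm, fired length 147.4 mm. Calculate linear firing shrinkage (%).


FS = (162.9 - 147.4) / 162.9 * 100 = 9.52%

9.52


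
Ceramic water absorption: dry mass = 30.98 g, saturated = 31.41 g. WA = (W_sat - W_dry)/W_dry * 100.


WA = (31.41 - 30.98) / 30.98 * 100 = 1.39%

1.39


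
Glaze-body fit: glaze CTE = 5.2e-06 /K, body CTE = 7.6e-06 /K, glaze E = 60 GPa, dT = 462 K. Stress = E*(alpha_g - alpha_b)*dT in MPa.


Stress = 60*1000*(5.2e-06 - 7.6e-06)*462 = -66.5 MPa

-66.5


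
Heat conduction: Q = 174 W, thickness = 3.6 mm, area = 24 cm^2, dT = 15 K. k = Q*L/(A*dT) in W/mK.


k = 174*3.6/1000/(24/10000*15) = 17.4 W/mK

17.4


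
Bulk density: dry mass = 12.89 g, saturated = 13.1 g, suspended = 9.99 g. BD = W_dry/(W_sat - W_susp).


BD = 12.89 / (13.1 - 9.99) = 12.89 / 3.11 = 4.145 g/cm^3

4.145


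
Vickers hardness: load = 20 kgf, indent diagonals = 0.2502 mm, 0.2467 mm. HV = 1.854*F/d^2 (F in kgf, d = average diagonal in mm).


d_avg = (0.2502+0.2467)/2 = 0.24845 mm
HV = 1.854*20/0.24845^2 = 601

601


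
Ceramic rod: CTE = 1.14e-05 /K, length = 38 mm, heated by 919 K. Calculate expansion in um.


dL = 1.14e-05 * 38 * 919 * 1000 = 398.111 um

398.111


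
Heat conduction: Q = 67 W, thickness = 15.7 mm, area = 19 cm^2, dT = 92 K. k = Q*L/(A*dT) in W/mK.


k = 67*15.7/1000/(19/10000*92) = 6.02 W/mK

6.02


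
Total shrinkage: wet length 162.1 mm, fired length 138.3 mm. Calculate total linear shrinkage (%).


TS = (162.1 - 138.3) / 162.1 * 100 = 14.68%

14.68


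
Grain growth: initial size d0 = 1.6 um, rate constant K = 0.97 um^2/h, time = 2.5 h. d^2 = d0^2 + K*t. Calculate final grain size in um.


d^2 = 1.6^2 + 0.97*2.5 = 4.985
d = sqrt(4.985) = 2.23 um

2.23


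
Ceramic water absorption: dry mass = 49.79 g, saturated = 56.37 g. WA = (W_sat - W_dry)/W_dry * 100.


WA = (56.37 - 49.79) / 49.79 * 100 = 13.22%

13.22


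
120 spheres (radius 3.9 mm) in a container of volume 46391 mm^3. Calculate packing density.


V_sphere = 4/3*pi*3.9^3 = 248.4748 mm^3
Total V = 120*248.4748 = 29816.976 mm^3
PD = 29816.976 / 46391 = 0.643

0.643


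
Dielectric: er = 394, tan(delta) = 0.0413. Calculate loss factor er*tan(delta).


Loss = 394 * 0.0413 = 16.272

16.272


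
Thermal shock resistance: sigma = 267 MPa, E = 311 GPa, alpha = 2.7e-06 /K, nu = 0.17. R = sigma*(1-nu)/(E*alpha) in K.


R = 267*(1-0.17)/(311*1000*2.7e-06) = 264 K

264


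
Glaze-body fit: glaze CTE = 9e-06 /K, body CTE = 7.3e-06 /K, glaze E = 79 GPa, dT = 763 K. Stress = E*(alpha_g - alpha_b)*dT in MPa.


Stress = 79*1000*(9e-06 - 7.3e-06)*763 = 102.5 MPa

102.5


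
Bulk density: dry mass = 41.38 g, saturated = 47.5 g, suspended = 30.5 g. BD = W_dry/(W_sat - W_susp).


BD = 41.38 / (47.5 - 30.5) = 41.38 / 17.0 = 2.434 g/cm^3

2.434


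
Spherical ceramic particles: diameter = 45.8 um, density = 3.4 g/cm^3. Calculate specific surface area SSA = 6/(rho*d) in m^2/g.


SSA = 6 / (3.4 * 45.8) = 0.039 m^2/g

0.039


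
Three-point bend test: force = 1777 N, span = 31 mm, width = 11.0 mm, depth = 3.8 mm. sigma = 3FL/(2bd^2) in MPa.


sigma = 3*1777*31/(2*11.0*3.8^2) = 520.2 MPa

520.2


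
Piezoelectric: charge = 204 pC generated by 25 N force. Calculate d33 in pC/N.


d33 = 204 / 25 = 8.2 pC/N

8.2


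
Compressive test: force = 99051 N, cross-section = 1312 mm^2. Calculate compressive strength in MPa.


CS = 99051 / 1312 = 75.5 MPa

75.5


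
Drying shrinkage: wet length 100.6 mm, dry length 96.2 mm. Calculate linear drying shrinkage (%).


DS = (100.6 - 96.2) / 100.6 * 100 = 4.37%

4.37


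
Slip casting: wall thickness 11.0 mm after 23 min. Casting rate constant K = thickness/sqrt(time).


K = 11.0 / sqrt(23) = 11.0 / 4.7958 = 2.294 mm/min^0.5

2.294


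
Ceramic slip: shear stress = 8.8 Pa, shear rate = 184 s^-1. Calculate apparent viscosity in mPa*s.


eta = tau/gamma * 1000 = 8.8/184 * 1000 = 47.8 mPa*s

47.8


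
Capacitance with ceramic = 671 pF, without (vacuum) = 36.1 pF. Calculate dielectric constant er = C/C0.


er = 671 / 36.1 = 18.59

18.59


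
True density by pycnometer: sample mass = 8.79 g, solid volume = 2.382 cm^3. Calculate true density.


TD = 8.79 / 2.382 = 3.69 g/cm^3

3.69


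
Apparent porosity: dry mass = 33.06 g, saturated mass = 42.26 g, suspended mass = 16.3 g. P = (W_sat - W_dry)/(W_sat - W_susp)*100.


P = (42.26 - 33.06) / (42.26 - 16.3) * 100 = 9.2 / 25.96 * 100 = 35.4%

35.4


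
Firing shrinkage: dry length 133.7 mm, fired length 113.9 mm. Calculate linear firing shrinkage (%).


FS = (133.7 - 113.9) / 133.7 * 100 = 14.81%

14.81


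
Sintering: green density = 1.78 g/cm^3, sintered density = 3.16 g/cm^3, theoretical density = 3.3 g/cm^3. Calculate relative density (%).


Relative = 3.16 / 3.3 * 100 = 95.8%

95.8


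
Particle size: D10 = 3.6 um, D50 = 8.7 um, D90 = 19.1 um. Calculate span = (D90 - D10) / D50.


Span = (19.1 - 3.6) / 8.7 = 15.5 / 8.7 = 1.782

1.782


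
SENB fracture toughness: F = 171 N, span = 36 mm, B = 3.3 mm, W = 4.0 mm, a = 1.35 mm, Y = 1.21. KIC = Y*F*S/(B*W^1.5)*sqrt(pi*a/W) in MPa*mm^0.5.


KIC = 1.21*171*36/(3.3*4.0^1.5)*sqrt(pi*1.35/4.0) = 290.53

290.53


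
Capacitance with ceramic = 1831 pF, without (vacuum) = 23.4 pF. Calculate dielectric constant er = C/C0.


er = 1831 / 23.4 = 78.25

78.25


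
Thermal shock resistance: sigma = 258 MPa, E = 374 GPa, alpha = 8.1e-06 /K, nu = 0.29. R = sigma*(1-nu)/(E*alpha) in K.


R = 258*(1-0.29)/(374*1000*8.1e-06) = 60 K

60


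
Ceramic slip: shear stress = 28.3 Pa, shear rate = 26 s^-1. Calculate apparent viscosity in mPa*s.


eta = tau/gamma * 1000 = 28.3/26 * 1000 = 1088.5 mPa*s

1088.5


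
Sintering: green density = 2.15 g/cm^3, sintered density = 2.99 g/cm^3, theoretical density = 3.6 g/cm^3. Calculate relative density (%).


Relative = 2.99 / 3.6 * 100 = 83.1%

83.1


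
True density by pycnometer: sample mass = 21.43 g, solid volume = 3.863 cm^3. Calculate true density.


TD = 21.43 / 3.863 = 5.548 g/cm^3

5.548


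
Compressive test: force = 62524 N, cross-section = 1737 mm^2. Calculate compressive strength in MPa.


CS = 62524 / 1737 = 36.0 MPa

36.0


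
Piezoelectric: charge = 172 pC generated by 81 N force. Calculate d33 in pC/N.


d33 = 172 / 81 = 2.1 pC/N

2.1


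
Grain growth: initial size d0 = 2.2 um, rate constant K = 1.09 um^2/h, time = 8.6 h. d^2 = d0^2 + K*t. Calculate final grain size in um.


d^2 = 2.2^2 + 1.09*8.6 = 14.214
d = sqrt(14.214) = 3.77 um

3.77


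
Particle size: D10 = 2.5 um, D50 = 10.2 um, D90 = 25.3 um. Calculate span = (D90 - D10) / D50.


Span = (25.3 - 2.5) / 10.2 = 22.8 / 10.2 = 2.235

2.235


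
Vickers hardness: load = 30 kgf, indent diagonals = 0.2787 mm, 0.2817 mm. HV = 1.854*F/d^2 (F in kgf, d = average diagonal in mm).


d_avg = (0.2787+0.2817)/2 = 0.2802 mm
HV = 1.854*30/0.2802^2 = 708

708


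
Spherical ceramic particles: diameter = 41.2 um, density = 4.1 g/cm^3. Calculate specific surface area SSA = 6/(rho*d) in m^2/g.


SSA = 6 / (4.1 * 41.2) = 0.036 m^2/g

0.036


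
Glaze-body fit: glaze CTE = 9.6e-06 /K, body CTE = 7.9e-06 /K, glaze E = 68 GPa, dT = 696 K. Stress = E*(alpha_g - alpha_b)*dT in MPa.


Stress = 68*1000*(9.6e-06 - 7.9e-06)*696 = 80.5 MPa

80.5


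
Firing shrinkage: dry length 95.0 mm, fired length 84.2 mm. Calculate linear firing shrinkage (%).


FS = (95.0 - 84.2) / 95.0 * 100 = 11.37%

11.37


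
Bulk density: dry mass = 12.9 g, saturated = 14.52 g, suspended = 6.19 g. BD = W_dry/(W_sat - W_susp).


BD = 12.9 / (14.52 - 6.19) = 12.9 / 8.33 = 1.549 g/cm^3

1.549


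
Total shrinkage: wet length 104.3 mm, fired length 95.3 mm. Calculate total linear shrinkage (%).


TS = (104.3 - 95.3) / 104.3 * 100 = 8.63%

8.63


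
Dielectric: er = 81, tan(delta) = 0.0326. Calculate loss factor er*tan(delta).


Loss = 81 * 0.0326 = 2.641

2.641


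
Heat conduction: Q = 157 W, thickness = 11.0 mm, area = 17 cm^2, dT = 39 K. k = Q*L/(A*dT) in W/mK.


k = 157*11.0/1000/(17/10000*39) = 26.05 W/mK

26.05


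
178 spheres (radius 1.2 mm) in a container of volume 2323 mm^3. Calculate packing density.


V_sphere = 4/3*pi*1.2^3 = 7.2382 mm^3
Total V = 178*7.2382 = 1288.3996 mm^3
PD = 1288.3996 / 2323 = 0.555

0.555


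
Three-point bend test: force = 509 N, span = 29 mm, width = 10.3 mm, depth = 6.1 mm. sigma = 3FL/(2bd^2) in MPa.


sigma = 3*509*29/(2*10.3*6.1^2) = 57.8 MPa

57.8


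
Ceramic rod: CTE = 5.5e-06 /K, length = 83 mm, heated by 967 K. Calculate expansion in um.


dL = 5.5e-06 * 83 * 967 * 1000 = 441.436 um

441.436


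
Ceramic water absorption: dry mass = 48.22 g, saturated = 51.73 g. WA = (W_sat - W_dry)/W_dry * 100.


WA = (51.73 - 48.22) / 48.22 * 100 = 7.28%

7.28


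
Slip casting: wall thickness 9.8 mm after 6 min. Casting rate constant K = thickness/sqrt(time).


K = 9.8 / sqrt(6) = 9.8 / 2.4495 = 4.001 mm/min^0.5

4.001


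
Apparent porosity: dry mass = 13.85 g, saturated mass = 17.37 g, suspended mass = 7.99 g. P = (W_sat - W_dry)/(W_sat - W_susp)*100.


P = (17.37 - 13.85) / (17.37 - 7.99) * 100 = 3.52 / 9.38 * 100 = 37.5%

37.5


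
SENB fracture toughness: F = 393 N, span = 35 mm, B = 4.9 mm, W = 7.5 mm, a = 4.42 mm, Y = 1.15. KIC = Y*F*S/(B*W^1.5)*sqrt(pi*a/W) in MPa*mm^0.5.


KIC = 1.15*393*35/(4.9*7.5^1.5)*sqrt(pi*4.42/7.5) = 213.86

213.86


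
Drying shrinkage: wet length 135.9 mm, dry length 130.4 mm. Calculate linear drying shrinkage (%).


DS = (135.9 - 130.4) / 135.9 * 100 = 4.05%

4.05


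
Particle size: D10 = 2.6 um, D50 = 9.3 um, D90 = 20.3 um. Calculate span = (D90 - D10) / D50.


Span = (20.3 - 2.6) / 9.3 = 17.7 / 9.3 = 1.903

1.903


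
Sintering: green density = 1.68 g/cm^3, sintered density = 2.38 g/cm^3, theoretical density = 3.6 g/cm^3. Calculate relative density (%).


Relative = 2.38 / 3.6 * 100 = 66.1%

66.1


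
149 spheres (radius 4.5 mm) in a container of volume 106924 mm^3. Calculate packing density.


V_sphere = 4/3*pi*4.5^3 = 381.7035 mm^3
Total V = 149*381.7035 = 56873.8215 mm^3
PD = 56873.8215 / 106924 = 0.532

0.532


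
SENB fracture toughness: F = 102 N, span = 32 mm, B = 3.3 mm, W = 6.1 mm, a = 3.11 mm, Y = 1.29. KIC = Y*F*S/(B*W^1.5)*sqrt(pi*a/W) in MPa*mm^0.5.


KIC = 1.29*102*32/(3.3*6.1^1.5)*sqrt(pi*3.11/6.1) = 107.18

107.18


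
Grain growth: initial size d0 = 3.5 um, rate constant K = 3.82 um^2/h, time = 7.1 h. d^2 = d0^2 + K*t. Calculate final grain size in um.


d^2 = 3.5^2 + 3.82*7.1 = 39.372
d = sqrt(39.372) = 6.27 um

6.27


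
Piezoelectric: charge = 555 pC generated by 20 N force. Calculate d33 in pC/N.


d33 = 555 / 20 = 27.8 pC/N

27.8


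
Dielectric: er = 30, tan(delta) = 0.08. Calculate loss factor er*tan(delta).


Loss = 30 * 0.08 = 2.4

2.4


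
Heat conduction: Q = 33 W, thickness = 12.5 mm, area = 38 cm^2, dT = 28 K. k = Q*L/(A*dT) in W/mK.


k = 33*12.5/1000/(38/10000*28) = 3.88 W/mK

3.88


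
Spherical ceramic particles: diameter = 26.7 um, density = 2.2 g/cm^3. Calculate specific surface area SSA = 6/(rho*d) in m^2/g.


SSA = 6 / (2.2 * 26.7) = 0.102 m^2/g

0.102


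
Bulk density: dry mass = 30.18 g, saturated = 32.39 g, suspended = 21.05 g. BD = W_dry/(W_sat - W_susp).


BD = 30.18 / (32.39 - 21.05) = 30.18 / 11.34 = 2.661 g/cm^3

2.661


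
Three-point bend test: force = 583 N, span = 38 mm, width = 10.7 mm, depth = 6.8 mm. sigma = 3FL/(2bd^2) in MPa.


sigma = 3*583*38/(2*10.7*6.8^2) = 67.2 MPa

67.2


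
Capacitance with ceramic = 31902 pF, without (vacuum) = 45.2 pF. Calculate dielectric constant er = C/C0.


er = 31902 / 45.2 = 705.8

705.8


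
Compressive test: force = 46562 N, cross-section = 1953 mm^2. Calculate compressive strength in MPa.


CS = 46562 / 1953 = 23.8 MPa

23.8


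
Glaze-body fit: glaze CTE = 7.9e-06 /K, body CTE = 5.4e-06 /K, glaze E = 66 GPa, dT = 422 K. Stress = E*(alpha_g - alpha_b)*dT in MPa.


Stress = 66*1000*(7.9e-06 - 5.4e-06)*422 = 69.6 MPa

69.6


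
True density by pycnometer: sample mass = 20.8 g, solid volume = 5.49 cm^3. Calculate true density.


TD = 20.8 / 5.49 = 3.789 g/cm^3

3.789


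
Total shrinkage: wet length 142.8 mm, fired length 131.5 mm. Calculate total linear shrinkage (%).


TS = (142.8 - 131.5) / 142.8 * 100 = 7.91%

7.91


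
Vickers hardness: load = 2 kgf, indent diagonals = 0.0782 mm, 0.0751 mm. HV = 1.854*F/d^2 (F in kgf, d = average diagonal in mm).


d_avg = (0.0782+0.0751)/2 = 0.07665 mm
HV = 1.854*2/0.07665^2 = 631

631


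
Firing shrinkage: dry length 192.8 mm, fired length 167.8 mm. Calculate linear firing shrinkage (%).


FS = (192.8 - 167.8) / 192.8 * 100 = 12.97%

12.97


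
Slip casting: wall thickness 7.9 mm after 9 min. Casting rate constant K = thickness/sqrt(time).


K = 7.9 / sqrt(9) = 7.9 / 3.0 = 2.633 mm/min^0.5

2.633


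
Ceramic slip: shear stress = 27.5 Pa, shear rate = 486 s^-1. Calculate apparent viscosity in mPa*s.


eta = tau/gamma * 1000 = 27.5/486 * 1000 = 56.6 mPa*s

56.6


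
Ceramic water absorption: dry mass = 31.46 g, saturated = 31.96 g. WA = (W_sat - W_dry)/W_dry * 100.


WA = (31.96 - 31.46) / 31.46 * 100 = 1.59%

1.59


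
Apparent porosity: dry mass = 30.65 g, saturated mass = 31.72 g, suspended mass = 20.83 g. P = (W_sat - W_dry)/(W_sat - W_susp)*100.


P = (31.72 - 30.65) / (31.72 - 20.83) * 100 = 1.07 / 10.89 * 100 = 9.8%

9.8


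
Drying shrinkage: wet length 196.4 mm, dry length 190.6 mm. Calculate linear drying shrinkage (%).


DS = (196.4 - 190.6) / 196.4 * 100 = 2.95%

2.95


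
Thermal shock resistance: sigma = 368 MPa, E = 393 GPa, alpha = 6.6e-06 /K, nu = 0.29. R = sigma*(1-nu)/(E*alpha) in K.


R = 368*(1-0.29)/(393*1000*6.6e-06) = 101 K

101


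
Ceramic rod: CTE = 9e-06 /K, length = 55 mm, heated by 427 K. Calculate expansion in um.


dL = 9e-06 * 55 * 427 * 1000 = 211.365 um

211.365


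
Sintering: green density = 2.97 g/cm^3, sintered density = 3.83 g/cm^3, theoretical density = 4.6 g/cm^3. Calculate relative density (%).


Relative = 3.83 / 4.6 * 100 = 83.3%

83.3


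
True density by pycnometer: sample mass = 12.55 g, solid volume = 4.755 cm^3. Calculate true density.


TD = 12.55 / 4.755 = 2.639 g/cm^3

2.639


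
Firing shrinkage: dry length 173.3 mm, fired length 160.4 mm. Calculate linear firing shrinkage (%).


FS = (173.3 - 160.4) / 173.3 * 100 = 7.44%

7.44


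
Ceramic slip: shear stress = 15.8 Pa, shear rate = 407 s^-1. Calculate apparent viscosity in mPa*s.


eta = tau/gamma * 1000 = 15.8/407 * 1000 = 38.8 mPa*s

38.8


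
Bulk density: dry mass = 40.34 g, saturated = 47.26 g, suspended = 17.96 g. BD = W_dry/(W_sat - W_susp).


BD = 40.34 / (47.26 - 17.96) = 40.34 / 29.3 = 1.377 g/cm^3

1.377


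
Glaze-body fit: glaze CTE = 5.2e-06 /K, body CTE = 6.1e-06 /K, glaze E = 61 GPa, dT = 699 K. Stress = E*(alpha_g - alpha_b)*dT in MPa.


Stress = 61*1000*(5.2e-06 - 6.1e-06)*699 = -38.4 MPa

-38.4


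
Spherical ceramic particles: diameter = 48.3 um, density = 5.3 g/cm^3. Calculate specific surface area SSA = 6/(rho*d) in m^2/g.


SSA = 6 / (5.3 * 48.3) = 0.023 m^2/g

0.023


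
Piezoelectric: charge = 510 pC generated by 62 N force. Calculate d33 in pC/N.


d33 = 510 / 62 = 8.2 pC/N

8.2


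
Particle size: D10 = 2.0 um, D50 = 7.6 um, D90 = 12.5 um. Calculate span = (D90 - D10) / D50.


Span = (12.5 - 2.0) / 7.6 = 10.5 / 7.6 = 1.382

1.382


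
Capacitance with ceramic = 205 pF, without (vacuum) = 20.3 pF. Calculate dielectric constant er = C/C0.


er = 205 / 20.3 = 10.1

10.1


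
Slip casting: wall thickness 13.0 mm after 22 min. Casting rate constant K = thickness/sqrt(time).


K = 13.0 / sqrt(22) = 13.0 / 4.6904 = 2.772 mm/min^0.5

2.772


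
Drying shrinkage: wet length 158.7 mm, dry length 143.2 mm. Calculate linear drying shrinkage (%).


DS = (158.7 - 143.2) / 158.7 * 100 = 9.77%

9.77


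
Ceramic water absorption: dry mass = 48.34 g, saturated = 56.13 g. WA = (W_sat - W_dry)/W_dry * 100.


WA = (56.13 - 48.34) / 48.34 * 100 = 16.12%

16.12


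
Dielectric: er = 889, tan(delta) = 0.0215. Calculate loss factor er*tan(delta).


Loss = 889 * 0.0215 = 19.114

19.114


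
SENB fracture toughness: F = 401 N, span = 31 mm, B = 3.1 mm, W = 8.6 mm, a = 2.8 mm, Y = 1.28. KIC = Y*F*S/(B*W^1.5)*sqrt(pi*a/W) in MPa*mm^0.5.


KIC = 1.28*401*31/(3.1*8.6^1.5)*sqrt(pi*2.8/8.6) = 205.83

205.83


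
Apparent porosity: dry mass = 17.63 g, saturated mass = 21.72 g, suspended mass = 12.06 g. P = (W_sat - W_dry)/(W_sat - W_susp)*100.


P = (21.72 - 17.63) / (21.72 - 12.06) * 100 = 4.09 / 9.66 * 100 = 42.3%

42.3


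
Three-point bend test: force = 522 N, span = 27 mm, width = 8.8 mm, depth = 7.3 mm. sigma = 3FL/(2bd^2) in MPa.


sigma = 3*522*27/(2*8.8*7.3^2) = 45.1 MPa

45.1


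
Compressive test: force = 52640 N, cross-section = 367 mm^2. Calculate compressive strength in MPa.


CS = 52640 / 367 = 143.4 MPa

143.4


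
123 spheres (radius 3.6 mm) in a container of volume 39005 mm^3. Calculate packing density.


V_sphere = 4/3*pi*3.6^3 = 195.4322 mm^3
Total V = 123*195.4322 = 24038.1606 mm^3
PD = 24038.1606 / 39005 = 0.616

0.616


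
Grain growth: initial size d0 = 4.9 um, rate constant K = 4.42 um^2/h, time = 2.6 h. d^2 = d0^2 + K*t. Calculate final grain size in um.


d^2 = 4.9^2 + 4.42*2.6 = 35.502
d = sqrt(35.502) = 5.96 um

5.96


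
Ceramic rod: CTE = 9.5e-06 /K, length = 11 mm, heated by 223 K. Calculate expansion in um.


dL = 9.5e-06 * 11 * 223 * 1000 = 23.304 um

23.304


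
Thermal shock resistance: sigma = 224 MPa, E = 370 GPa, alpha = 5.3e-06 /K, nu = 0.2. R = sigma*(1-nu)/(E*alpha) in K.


R = 224*(1-0.2)/(370*1000*5.3e-06) = 91 K

91


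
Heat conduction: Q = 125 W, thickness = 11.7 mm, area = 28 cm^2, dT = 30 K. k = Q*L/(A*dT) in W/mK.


k = 125*11.7/1000/(28/10000*30) = 17.41 W/mK

17.41


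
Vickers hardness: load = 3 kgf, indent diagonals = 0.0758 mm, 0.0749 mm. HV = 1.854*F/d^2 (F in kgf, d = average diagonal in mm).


d_avg = (0.0758+0.0749)/2 = 0.07535 mm
HV = 1.854*3/0.07535^2 = 980

980


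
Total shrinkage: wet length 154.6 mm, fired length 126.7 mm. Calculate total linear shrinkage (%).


TS = (154.6 - 126.7) / 154.6 * 100 = 18.05%

18.05


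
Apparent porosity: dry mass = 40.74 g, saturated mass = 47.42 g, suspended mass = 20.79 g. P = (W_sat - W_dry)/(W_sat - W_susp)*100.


P = (47.42 - 40.74) / (47.42 - 20.79) * 100 = 6.68 / 26.63 * 100 = 25.1%

25.1


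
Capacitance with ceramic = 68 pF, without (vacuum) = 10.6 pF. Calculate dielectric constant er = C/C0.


er = 68 / 10.6 = 6.42

6.42


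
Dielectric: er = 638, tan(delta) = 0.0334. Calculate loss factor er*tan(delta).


Loss = 638 * 0.0334 = 21.309

21.309


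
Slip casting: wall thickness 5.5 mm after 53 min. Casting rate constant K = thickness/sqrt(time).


K = 5.5 / sqrt(53) = 5.5 / 7.2801 = 0.755 mm/min^0.5

0.755


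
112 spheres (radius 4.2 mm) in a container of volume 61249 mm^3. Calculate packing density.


V_sphere = 4/3*pi*4.2^3 = 310.3391 mm^3
Total V = 112*310.3391 = 34757.9792 mm^3
PD = 34757.9792 / 61249 = 0.567

0.567


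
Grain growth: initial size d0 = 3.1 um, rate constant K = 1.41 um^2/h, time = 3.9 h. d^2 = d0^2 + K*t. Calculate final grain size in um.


d^2 = 3.1^2 + 1.41*3.9 = 15.109
d = sqrt(15.109) = 3.89 um

3.89


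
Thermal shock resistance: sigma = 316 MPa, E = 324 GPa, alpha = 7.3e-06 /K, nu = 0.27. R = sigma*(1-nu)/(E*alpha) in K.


R = 316*(1-0.27)/(324*1000*7.3e-06) = 98 K

98


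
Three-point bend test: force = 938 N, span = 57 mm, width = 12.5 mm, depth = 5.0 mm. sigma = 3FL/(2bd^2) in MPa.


sigma = 3*938*57/(2*12.5*5.0^2) = 256.6 MPa

256.6


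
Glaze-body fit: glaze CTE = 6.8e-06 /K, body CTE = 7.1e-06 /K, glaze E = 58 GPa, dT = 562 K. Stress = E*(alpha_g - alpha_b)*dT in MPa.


Stress = 58*1000*(6.8e-06 - 7.1e-06)*562 = -9.8 MPa

-9.8


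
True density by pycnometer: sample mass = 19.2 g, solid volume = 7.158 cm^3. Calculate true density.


TD = 19.2 / 7.158 = 2.682 g/cm^3

2.682


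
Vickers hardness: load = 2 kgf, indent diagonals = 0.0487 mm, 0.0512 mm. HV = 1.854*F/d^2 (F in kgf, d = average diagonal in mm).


d_avg = (0.0487+0.0512)/2 = 0.04995 mm
HV = 1.854*2/0.04995^2 = 1486

1486


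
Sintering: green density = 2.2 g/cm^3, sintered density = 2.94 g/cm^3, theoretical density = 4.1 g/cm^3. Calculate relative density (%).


Relative = 2.94 / 4.1 * 100 = 71.7%

71.7


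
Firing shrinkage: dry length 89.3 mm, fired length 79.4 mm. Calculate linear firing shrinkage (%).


FS = (89.3 - 79.4) / 89.3 * 100 = 11.09%

11.09


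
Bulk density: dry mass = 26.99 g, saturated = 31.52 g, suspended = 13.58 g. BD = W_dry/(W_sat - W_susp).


BD = 26.99 / (31.52 - 13.58) = 26.99 / 17.94 = 1.504 g/cm^3

1.504


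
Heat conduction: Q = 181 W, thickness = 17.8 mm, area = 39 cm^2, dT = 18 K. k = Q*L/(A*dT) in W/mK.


k = 181*17.8/1000/(39/10000*18) = 45.89 W/mK

45.89


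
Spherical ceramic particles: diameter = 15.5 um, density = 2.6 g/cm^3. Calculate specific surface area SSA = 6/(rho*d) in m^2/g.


SSA = 6 / (2.6 * 15.5) = 0.149 m^2/g

0.149


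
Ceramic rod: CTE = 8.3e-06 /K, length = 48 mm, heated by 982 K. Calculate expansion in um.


dL = 8.3e-06 * 48 * 982 * 1000 = 391.229 um

391.229


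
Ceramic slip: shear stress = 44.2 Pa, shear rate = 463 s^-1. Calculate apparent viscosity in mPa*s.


eta = tau/gamma * 1000 = 44.2/463 * 1000 = 95.5 mPa*s

95.5


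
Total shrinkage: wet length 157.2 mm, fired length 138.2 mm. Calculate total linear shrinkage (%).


TS = (157.2 - 138.2) / 157.2 * 100 = 12.09%

12.09


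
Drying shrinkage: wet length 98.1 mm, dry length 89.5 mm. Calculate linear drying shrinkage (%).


DS = (98.1 - 89.5) / 98.1 * 100 = 8.77%

8.77


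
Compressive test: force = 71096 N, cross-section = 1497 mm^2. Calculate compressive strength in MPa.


CS = 71096 / 1497 = 47.5 MPa

47.5


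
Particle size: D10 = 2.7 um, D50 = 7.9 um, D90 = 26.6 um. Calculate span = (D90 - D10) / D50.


Span = (26.6 - 2.7) / 7.9 = 23.9 / 7.9 = 3.025

3.025


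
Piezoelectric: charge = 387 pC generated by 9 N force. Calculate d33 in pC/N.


d33 = 387 / 9 = 43.0 pC/N

43.0


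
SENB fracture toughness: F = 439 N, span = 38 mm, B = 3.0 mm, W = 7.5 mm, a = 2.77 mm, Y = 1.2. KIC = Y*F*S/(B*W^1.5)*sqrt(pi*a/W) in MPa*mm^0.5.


KIC = 1.2*439*38/(3.0*7.5^1.5)*sqrt(pi*2.77/7.5) = 349.95

349.95
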